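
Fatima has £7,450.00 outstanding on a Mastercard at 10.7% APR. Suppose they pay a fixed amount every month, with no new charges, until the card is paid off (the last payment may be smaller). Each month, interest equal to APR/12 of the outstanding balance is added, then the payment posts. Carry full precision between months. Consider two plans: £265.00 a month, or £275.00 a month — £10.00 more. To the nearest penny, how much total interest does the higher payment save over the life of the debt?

£49.63

Monthly rate r = 10.7%/12 = 0.891667% = 0.00891667.
At £265.00/mo: n = ⌈−ln(1 − rB₀/P)/ln(1+r)⌉ = 33 payments (last £135.08); total interest = total paid − £7,450.00 = £1,165.08.
At £275.00/mo: 32 payments (last £40.45); total interest £1,115.45.
Interest saved = £1,165.08 − £1,115.45 = £49.63.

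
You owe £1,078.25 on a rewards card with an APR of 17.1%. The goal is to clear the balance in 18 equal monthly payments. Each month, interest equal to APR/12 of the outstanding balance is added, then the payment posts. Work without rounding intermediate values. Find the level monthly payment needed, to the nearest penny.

Monthly rate r = 17.1%/12 = 1.425% = 0.01425.
Level-payment amortization: P = B₀·r / (1 − (1+r)^(−n)) = 1078.25·0.01425 / (1 − 1.01425^(−18)).
Denominator 1 − (1+r)^(−18) = 0.224842943.
P = 15.3651 / 0.224842943 ≈ 68.34.

£68.34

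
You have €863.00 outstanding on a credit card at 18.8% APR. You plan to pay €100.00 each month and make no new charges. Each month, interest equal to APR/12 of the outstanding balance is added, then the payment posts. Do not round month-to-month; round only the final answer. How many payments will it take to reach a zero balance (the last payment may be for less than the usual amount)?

Monthly rate r = 18.8%/12 = 1.56667% = 0.0156667.
Recurrence: B ← B·(1+r) − €100.00.
Month 1: interest €13.52; balance after payment €776.52.
Month 2: interest €12.17; balance after payment €688.69.
Closed form: n = −ln(1 − rB₀/P)/ln(1+r) = −ln(0.8648)/ln(1.01567) ≈ 9.344, so the balance reaches zero during payment 10.

10 months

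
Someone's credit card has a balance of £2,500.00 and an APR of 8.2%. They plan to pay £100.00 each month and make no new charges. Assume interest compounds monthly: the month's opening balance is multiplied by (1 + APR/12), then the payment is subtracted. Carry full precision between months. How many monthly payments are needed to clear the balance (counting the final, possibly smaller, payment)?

28 payments

Monthly rate r = 8.2%/12 = 0.683333% = 0.00683333.
Recurrence: B ← B·(1+r) − £100.00.
Month 1: interest £17.08; balance after payment £2,417.08.
Month 2: interest £16.52; balance after payment £2,333.60.
Closed form: n = −ln(1 − rB₀/P)/ln(1+r) = −ln(0.82917)/ln(1.00683) ≈ 27.508, so the balance reaches zero during payment 28.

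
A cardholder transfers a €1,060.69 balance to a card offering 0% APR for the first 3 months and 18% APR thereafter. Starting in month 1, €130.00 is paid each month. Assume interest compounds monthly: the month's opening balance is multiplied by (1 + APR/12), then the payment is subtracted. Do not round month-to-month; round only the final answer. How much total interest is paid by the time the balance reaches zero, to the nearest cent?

Promo months 1–3 at r₀ = 0%/12 = 0; months 4+ at r₁ = 18%/12 = 0.015.
After month 3 (no interest yet): B = €1,060.69 − 3·€130.00 = €670.69.
Then at r₁ with €130.00/mo: n₂ = −ln(1 − r₁·B/P)/ln(1+r₁) ≈ 5.41 → 6 more payments.
Total paid = 8·€130.00 + €53.52 = €1,093.52; interest = €1,093.52 − €1,060.69 = €32.83.

€32.83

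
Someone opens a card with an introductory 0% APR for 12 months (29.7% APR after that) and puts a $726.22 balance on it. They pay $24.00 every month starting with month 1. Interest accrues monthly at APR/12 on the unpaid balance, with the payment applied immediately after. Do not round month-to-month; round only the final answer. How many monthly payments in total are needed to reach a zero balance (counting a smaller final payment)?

37 months

Promo months 1–12 at r₀ = 0%/12 = 0; months 13+ at r₁ = 29.7%/12 = 0.02475.
After month 12 (no interest yet): B = $726.22 − 12·$24.00 = $438.22.
Then at r₁ with $24.00/mo: n₂ = −ln(1 − r₁·B/P)/ln(1+r₁) ≈ 24.60 → 25 more payments.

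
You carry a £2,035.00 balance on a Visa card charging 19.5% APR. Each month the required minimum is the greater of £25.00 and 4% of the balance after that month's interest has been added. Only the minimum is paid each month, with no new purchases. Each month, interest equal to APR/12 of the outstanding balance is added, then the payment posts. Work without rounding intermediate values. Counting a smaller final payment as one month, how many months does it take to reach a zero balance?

Monthly rate r = 19.5%/12 = 1.625% = 0.01625.
While 4% of the post-interest balance exceeds £25.00, each month B ← (B·(1+r))·(1 − 0.04), i.e. B shrinks by the factor (1+r)·0.96 = 0.9756.
This holds for months 1–49. Entering month 50 the balance is £606.57; 4% of the post-interest balance is now below £25.00, so the flat £25.00 minimum applies from here.
From month 50 a fixed £25.00 at rate r clears £606.57 in 32 more payments. Total: 49 + 32 = 81 months.

81 months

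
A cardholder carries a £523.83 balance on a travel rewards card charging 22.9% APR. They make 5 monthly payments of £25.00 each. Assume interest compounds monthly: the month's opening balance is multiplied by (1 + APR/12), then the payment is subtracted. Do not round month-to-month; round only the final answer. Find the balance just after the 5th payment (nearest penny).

£445.89

Monthly rate r = 22.9%/12 = 1.90833% = 0.0190833.
Each month: B ← B·(1+r) − £25.00.
Month 1: interest £10.00; balance after payment £508.83.
Month 2: interest £9.71; balance after payment £493.54.
Month 3: interest £9.42; balance after payment £477.95.
Month 4: interest £9.12; balance after payment £462.08.
Month 5: interest £8.82; balance after payment £445.89.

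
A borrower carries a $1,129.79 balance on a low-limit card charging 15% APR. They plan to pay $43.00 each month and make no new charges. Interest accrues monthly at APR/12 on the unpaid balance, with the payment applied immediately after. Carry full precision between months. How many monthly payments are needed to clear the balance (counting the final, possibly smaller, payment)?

Monthly rate r = 15%/12 = 1.25% = 0.0125.
Recurrence: B ← B·(1+r) − $43.00.
Month 1: interest $14.12; balance after payment $1,100.91.
Month 2: interest $13.76; balance after payment $1,071.67.
Closed form: n = −ln(1 − rB₀/P)/ln(1+r) = −ln(0.67157)/ln(1.0125) ≈ 32.049, so the balance reaches zero during payment 33.

33 months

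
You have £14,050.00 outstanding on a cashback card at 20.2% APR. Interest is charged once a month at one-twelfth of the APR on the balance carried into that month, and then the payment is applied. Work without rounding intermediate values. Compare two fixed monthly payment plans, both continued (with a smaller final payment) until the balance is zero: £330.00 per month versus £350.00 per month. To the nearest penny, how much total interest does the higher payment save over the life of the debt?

£1,319.74

Monthly rate r = 20.2%/12 = 1.68333% = 0.0168333.
At £330.00/mo: n = ⌈−ln(1 − rB₀/P)/ln(1+r)⌉ = 76 payments (last £183.12); total interest = total paid − £14,050.00 = £10,883.12.
At £350.00/mo: 68 payments (last £163.38); total interest £9,563.38.
Interest saved = £10,883.12 − £9,563.38 = £1,319.74.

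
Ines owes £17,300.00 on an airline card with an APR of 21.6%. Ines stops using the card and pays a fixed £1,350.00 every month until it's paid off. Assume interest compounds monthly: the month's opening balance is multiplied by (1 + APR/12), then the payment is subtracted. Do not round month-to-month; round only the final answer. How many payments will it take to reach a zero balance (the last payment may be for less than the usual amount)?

Monthly rate r = 21.6%/12 = 1.8% = 0.018.
Recurrence: B ← B·(1+r) − £1,350.00.
Month 1: interest £311.40; balance after payment £16,261.40.
Month 2: interest £292.71; balance after payment £15,204.11.
Closed form: n = −ln(1 − rB₀/P)/ln(1+r) = −ln(0.76933)/ln(1.018) ≈ 14.699, so the balance reaches zero during payment 15.

15 months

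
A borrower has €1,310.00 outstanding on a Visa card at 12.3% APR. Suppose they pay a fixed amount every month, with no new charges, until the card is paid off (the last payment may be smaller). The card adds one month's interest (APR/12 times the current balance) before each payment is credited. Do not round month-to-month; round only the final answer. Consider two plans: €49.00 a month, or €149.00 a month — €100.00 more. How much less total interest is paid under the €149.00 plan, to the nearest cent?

€158.83

Monthly rate r = 12.3%/12 = 1.025% = 0.01025.
At €49.00/mo: n = ⌈−ln(1 − rB₀/P)/ln(1+r)⌉ = 32 payments (last €19.83); total interest = total paid − €1,310.00 = €228.83.
At €149.00/mo: 10 payments (last €39.00); total interest €70.00.
Interest saved = €228.83 − €70.00 = €158.83.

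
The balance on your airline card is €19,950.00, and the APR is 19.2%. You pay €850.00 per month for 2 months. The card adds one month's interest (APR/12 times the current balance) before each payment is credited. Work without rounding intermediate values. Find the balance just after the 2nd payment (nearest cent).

Monthly rate r = 19.2%/12 = 1.6% = 0.016.
Each month: B ← B·(1+r) − €850.00.
Month 1: interest €319.20; balance after payment €19,419.20.
Month 2: interest €310.71; balance after payment €18,879.91.

€18,879.91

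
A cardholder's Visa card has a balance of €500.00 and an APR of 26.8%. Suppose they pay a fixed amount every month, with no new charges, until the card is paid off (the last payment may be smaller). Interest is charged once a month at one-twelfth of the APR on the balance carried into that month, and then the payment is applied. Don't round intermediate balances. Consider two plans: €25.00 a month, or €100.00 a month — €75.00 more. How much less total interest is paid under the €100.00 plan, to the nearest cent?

€133.53

Monthly rate r = 26.8%/12 = 2.23333% = 0.0223333.
At €25.00/mo: n = ⌈−ln(1 − rB₀/P)/ln(1+r)⌉ = 27 payments (last €19.87); total interest = total paid − €500.00 = €169.87.
At €100.00/mo: 6 payments (last €36.34); total interest €36.34.
Interest saved = €169.87 − €36.34 = €133.53.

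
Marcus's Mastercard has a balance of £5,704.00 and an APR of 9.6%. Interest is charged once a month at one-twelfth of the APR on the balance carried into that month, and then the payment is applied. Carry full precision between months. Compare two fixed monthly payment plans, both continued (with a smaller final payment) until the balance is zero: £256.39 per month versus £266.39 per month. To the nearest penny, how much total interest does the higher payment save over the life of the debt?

Monthly rate r = 9.6%/12 = 0.8% = 0.008.
At £256.39/mo: n = ⌈−ln(1 − rB₀/P)/ln(1+r)⌉ = 25 payments (last £153.19); total interest = total paid − £5,704.00 = £602.55.
At £266.39/mo: 24 payments (last £154.93); total interest £577.90.
Interest saved = £602.55 − £577.90 = £24.65.

£24.65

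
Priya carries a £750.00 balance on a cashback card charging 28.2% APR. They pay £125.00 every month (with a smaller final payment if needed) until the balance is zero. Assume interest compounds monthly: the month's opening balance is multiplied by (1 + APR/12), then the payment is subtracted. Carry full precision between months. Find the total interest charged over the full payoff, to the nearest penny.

Monthly rate r = 28.2%/12 = 2.35% = 0.0235.
Payoff takes n = ⌈−ln(1 − rB₀/P)/ln(1+r)⌉ = ⌈6.543⌉ = 7 payments; the last is £68.26.
Total paid = 6·£125.00 + £68.26 = £818.26.
Total interest = total paid − principal = £818.26 − £750.00 = £68.26.

£68.26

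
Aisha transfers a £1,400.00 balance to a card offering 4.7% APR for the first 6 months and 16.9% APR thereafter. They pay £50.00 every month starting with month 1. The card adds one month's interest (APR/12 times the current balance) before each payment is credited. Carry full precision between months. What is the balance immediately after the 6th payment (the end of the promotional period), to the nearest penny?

£1,130.27

Promo months 1–6 at r₀ = 4.7%/12 = 0.00391667; months 7+ at r₁ = 16.9%/12 = 0.0140833.
After month 6: iterate B ← B·(1+r₀) − £50.00 for 6 months → £1,130.27.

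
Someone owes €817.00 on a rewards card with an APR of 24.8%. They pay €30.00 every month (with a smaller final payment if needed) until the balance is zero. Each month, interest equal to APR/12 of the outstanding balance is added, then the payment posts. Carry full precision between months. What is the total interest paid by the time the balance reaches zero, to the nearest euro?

Monthly rate r = 24.8%/12 = 2.06667% = 0.0206667.
Payoff takes n = ⌈−ln(1 − rB₀/P)/ln(1+r)⌉ = ⌈40.449⌉ = 41 payments; the last is €13.53.
Total paid = 40·€30.00 + €13.53 = €1,213.53.
Total interest = total paid − principal = €1,213.53 − €817.00 = €396.53.

€397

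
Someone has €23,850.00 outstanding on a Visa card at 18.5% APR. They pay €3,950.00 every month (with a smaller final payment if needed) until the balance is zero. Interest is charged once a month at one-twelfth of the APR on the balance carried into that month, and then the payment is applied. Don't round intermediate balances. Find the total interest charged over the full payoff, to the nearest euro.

Monthly rate r = 18.5%/12 = 1.54167% = 0.0154167.
Payoff takes n = ⌈−ln(1 − rB₀/P)/ln(1+r)⌉ = ⌈6.386⌉ = 7 payments; the last is €1,533.78.
Total paid = 6·€3,950.00 + €1,533.78 = €25,233.78.
Total interest = total paid − principal = €25,233.78 − €23,850.00 = €1,383.78.

€1,384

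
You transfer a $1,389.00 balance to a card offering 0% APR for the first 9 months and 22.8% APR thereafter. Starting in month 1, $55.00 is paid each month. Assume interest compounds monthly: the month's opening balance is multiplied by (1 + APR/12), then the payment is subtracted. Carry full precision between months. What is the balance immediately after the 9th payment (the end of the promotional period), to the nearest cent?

$894.00

Promo months 1–9 at r₀ = 0%/12 = 0; months 10+ at r₁ = 22.8%/12 = 0.019.
After month 9 (no interest yet): B = $1,389.00 − 9·$55.00 = $894.00.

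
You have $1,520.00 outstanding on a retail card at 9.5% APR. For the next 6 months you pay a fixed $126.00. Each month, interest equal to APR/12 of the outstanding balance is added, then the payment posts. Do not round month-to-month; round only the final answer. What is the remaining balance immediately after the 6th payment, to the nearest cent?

$822.52

Monthly rate r = 9.5%/12 = 0.791667% = 0.00791667.
Each month: B ← B·(1+r) − $126.00.
Month 1: interest $12.03; balance after payment $1,406.03.
Month 2: interest $11.13; balance after payment $1,291.16.
Month 3: interest $10.22; balance after payment $1,175.39.
Month 4: interest $9.31; balance after payment $1,058.69.
Month 5: interest $8.38; balance after payment $941.07.
Month 6: interest $7.45; balance after payment $822.52.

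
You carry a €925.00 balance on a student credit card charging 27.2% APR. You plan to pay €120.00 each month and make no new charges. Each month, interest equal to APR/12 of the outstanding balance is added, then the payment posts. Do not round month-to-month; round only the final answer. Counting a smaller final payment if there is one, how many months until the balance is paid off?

Monthly rate r = 27.2%/12 = 2.26667% = 0.0226667.
Recurrence: B ← B·(1+r) − €120.00.
Month 1: interest €20.97; balance after payment €825.97.
Month 2: interest €18.72; balance after payment €724.69.
Closed form: n = −ln(1 − rB₀/P)/ln(1+r) = −ln(0.82528)/ln(1.02267) ≈ 8.568, so the balance reaches zero during payment 9.

9 months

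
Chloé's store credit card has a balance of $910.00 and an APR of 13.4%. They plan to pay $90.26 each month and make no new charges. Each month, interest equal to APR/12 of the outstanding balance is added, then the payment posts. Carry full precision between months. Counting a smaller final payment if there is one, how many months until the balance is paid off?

11 payments

Monthly rate r = 13.4%/12 = 1.11667% = 0.0111667.
Recurrence: B ← B·(1+r) − $90.26.
Month 1: interest $10.16; balance after payment $829.90.
Month 2: interest $9.27; balance after payment $748.91.
Closed form: n = −ln(1 − rB₀/P)/ln(1+r) = −ln(0.88742)/ln(1.01117) ≈ 10.756, so the balance reaches zero during payment 11.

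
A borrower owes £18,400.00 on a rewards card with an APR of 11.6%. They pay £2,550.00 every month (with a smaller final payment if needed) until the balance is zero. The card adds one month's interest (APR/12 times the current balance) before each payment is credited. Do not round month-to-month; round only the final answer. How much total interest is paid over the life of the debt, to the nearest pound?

£768

Monthly rate r = 11.6%/12 = 0.966667% = 0.00966667.
Payoff takes n = ⌈−ln(1 − rB₀/P)/ln(1+r)⌉ = ⌈7.516⌉ = 8 payments; the last is £1,318.31.
Total paid = 7·£2,550.00 + £1,318.31 = £19,168.31.
Total interest = total paid − principal = £19,168.31 − £18,400.00 = £768.31.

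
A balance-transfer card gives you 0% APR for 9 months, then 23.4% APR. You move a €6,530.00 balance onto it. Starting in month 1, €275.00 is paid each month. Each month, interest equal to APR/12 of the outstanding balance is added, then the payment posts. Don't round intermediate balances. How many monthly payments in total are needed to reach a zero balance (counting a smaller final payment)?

27 months

Promo months 1–9 at r₀ = 0%/12 = 0; months 10+ at r₁ = 23.4%/12 = 0.0195.
After month 9 (no interest yet): B = €6,530.00 − 9·€275.00 = €4,055.00.
Then at r₁ with €275.00/mo: n₂ = −ln(1 − r₁·B/P)/ln(1+r₁) ≈ 17.55 → 18 more payments.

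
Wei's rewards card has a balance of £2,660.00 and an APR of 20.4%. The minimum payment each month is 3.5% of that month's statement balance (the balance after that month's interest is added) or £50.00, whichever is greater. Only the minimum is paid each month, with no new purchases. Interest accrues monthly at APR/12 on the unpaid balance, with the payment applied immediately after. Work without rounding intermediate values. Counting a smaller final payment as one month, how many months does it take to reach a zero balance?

73 months

Monthly rate r = 20.4%/12 = 1.7% = 0.017.
While 3.5% of the post-interest balance exceeds £50.00, each month B ← (B·(1+r))·(1 − 0.035), i.e. B shrinks by the factor (1+r)·0.965 = 0.9814.
This holds for months 1–35. Entering month 36 the balance is £1,379.02; 3.5% of the post-interest balance is now below £50.00, so the flat £50.00 minimum applies from here.
From month 36 a fixed £50.00 at rate r clears £1,379.02 in 38 more payments. Total: 35 + 38 = 73 months.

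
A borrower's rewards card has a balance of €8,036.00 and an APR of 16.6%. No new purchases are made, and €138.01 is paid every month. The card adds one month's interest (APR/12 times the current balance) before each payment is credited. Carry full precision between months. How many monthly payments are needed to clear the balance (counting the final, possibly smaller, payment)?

120 payments

Monthly rate r = 16.6%/12 = 1.38333% = 0.0138333.
Recurrence: B ← B·(1+r) − €138.01.
Month 1: interest €111.16; balance after payment €8,009.15.
Month 2: interest €110.79; balance after payment €7,981.94.
Closed form: n = −ln(1 − rB₀/P)/ln(1+r) = −ln(0.19452)/ln(1.01383) ≈ 119.171, so the balance reaches zero during payment 120.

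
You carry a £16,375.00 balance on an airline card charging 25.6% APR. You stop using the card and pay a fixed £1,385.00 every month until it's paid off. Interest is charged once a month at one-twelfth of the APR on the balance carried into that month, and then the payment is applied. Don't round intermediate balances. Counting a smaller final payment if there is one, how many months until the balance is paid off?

14 months

Monthly rate r = 25.6%/12 = 2.13333% = 0.0213333.
Recurrence: B ← B·(1+r) − £1,385.00.
Month 1: interest £349.33; balance after payment £15,339.33.
Month 2: interest £327.24; balance after payment £14,281.57.
Closed form: n = −ln(1 − rB₀/P)/ln(1+r) = −ln(0.74777)/ln(1.02133) ≈ 13.769, so the balance reaches zero during payment 14.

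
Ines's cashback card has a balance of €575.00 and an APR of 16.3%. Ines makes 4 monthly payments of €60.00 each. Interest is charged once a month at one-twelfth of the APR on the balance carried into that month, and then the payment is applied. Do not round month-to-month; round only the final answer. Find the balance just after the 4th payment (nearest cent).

Monthly rate r = 16.3%/12 = 1.35833% = 0.0135833.
Each month: B ← B·(1+r) − €60.00.
Month 1: interest €7.81; balance after payment €522.81.
Month 2: interest €7.10; balance after payment €469.91.
Month 3: interest €6.38; balance after payment €416.29.
Month 4: interest €5.65; balance after payment €361.95.

€361.95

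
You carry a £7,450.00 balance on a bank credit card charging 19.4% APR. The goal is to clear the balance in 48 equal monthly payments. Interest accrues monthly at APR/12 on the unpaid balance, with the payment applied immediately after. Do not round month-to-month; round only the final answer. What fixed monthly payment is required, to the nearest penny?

Monthly rate r = 19.4%/12 = 1.61667% = 0.0161667.
Level-payment amortization: P = B₀·r / (1 − (1+r)^(−n)) = 7450.00·0.0161667 / (1 − 1.01617^(−48)).
Denominator 1 − (1+r)^(−48) = 0.536891601.
P = 120.442 / 0.536891601 ≈ 224.33.

£224.33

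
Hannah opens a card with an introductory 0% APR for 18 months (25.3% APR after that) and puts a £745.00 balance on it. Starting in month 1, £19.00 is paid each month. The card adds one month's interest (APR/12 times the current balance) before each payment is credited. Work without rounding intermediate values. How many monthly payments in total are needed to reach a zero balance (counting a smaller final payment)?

47 months

Promo months 1–18 at r₀ = 0%/12 = 0; months 19+ at r₁ = 25.3%/12 = 0.0210833.
After month 18 (no interest yet): B = £745.00 − 18·£19.00 = £403.00.
Then at r₁ with £19.00/mo: n₂ = −ln(1 − r₁·B/P)/ln(1+r₁) ≈ 28.41 → 29 more payments.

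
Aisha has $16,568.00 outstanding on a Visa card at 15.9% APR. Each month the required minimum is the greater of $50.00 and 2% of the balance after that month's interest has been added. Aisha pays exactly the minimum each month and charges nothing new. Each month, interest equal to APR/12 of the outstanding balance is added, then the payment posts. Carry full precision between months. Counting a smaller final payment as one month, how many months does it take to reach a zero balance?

352 months

Monthly rate r = 15.9%/12 = 1.325% = 0.01325.
While 2% of the post-interest balance exceeds $50.00, each month B ← (B·(1+r))·(1 − 0.02), i.e. B shrinks by the factor (1+r)·0.98 = 0.99299.
This holds for months 1–271. Entering month 272 the balance is $2,458.89; 2% of the post-interest balance is now below $50.00, so the flat $50.00 minimum applies from here.
From month 272 a fixed $50.00 at rate r clears $2,458.89 in 81 more payments. Total: 271 + 81 = 352 months.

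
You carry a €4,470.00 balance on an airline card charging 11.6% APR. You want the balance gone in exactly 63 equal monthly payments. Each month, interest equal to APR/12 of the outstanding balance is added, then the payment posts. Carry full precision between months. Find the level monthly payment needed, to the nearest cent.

Monthly rate r = 11.6%/12 = 0.966667% = 0.00966667.
Level-payment amortization: P = B₀·r / (1 − (1+r)^(−n)) = 4470.00·0.00966667 / (1 − 1.00967^(−63)).
Denominator 1 − (1+r)^(−63) = 0.454512469.
P = 43.21 / 0.454512469 ≈ 95.07.

€95.07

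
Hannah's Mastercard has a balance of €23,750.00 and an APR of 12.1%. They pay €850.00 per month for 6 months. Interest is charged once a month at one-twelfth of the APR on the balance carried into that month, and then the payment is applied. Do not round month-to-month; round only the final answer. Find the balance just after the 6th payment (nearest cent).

Monthly rate r = 12.1%/12 = 1.00833% = 0.0100833.
Each month: B ← B·(1+r) − €850.00.
Month 1: interest €239.48; balance after payment €23,139.48.
Month 2: interest €233.32; balance after payment €22,522.80.
Month 3: interest €227.10; balance after payment €21,899.91.
Month 4: interest €220.82; balance after payment €21,270.73.
Month 5: interest €214.48; balance after payment €20,635.21.
Month 6: interest €208.07; balance after payment €19,993.28.

€19,993.28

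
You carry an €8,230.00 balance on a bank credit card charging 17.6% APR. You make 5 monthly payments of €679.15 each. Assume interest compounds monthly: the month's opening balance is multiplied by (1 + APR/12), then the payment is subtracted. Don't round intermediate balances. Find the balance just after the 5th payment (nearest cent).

€5,354.67

Monthly rate r = 17.6%/12 = 1.46667% = 0.0146667.
Each month: B ← B·(1+r) − €679.15.
Month 1: interest €120.71; balance after payment €7,671.56.
Month 2: interest €112.52; balance after payment €7,104.92.
Month 3: interest €104.21; balance after payment €6,529.98.
Month 4: interest €95.77; balance after payment €5,946.60.
Month 5: interest €87.22; balance after payment €5,354.67.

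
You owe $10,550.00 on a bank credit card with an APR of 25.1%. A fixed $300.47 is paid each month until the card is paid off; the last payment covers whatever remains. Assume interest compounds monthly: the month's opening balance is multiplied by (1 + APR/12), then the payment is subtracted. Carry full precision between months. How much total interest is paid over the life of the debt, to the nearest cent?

Monthly rate r = 25.1%/12 = 2.09167% = 0.0209167.
Payoff takes n = ⌈−ln(1 − rB₀/P)/ln(1+r)⌉ = ⌈64.047⌉ = 65 payments; the last is $14.31.
Total paid = 64·$300.47 + $14.31 = $19,244.39.
Total interest = total paid − principal = $19,244.39 − $10,550.00 = $8,694.39.

$8,694.39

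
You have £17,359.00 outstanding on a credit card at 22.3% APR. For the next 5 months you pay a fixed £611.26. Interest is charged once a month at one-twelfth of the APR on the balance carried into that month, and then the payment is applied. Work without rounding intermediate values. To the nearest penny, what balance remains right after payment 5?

Monthly rate r = 22.3%/12 = 1.85833% = 0.0185833.
Each month: B ← B·(1+r) − £611.26.
Month 1: interest £322.59; balance after payment £17,070.33.
Month 2: interest £317.22; balance after payment £16,776.29.
Month 3: interest £311.76; balance after payment £16,476.79.
Month 4: interest £306.19; balance after payment £16,171.72.
Month 5: interest £300.52; balance after payment £15,860.99.

£15,860.99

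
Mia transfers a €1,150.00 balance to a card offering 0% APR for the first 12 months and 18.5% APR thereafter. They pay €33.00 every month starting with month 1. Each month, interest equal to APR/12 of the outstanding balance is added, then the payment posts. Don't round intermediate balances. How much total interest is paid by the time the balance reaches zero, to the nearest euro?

Promo months 1–12 at r₀ = 0%/12 = 0; months 13+ at r₁ = 18.5%/12 = 0.0154167.
After month 12 (no interest yet): B = €1,150.00 − 12·€33.00 = €754.00.
Then at r₁ with €33.00/mo: n₂ = −ln(1 − r₁·B/P)/ln(1+r₁) ≈ 28.38 → 29 more payments.
Total paid = 40·€33.00 + €12.73 = €1,332.73; interest = €1,332.73 − €1,150.00 = €182.73.

€183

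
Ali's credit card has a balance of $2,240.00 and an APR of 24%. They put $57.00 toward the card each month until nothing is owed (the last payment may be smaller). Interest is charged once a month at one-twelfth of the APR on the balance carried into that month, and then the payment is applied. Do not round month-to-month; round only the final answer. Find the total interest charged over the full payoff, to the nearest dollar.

$2,197

Monthly rate r = 24%/12 = 2% = 0.02.
Payoff takes n = ⌈−ln(1 − rB₀/P)/ln(1+r)⌉ = ⌈77.849⌉ = 78 payments; the last is $48.47.
Total paid = 77·$57.00 + $48.47 = $4,437.47.
Total interest = total paid − principal = $4,437.47 − $2,240.00 = $2,197.47.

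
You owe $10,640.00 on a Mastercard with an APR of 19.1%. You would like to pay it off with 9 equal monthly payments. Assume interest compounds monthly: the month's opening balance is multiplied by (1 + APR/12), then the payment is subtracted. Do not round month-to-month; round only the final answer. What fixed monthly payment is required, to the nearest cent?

Monthly rate r = 19.1%/12 = 1.59167% = 0.0159167.
Level-payment amortization: P = B₀·r / (1 − (1+r)^(−n)) = 10640.00·0.0159167 / (1 − 1.01592^(−9)).
Denominator 1 − (1+r)^(−9) = 0.13248452.
P = 169.353 / 0.13248452 ≈ 1278.29.

$1,278.29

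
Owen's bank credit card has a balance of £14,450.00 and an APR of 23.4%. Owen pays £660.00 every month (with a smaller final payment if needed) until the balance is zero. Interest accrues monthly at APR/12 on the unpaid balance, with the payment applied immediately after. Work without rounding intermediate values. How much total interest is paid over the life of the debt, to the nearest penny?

Monthly rate r = 23.4%/12 = 1.95% = 0.0195.
Payoff takes n = ⌈−ln(1 − rB₀/P)/ln(1+r)⌉ = ⌈28.829⌉ = 29 payments; the last is £547.90.
Total paid = 28·£660.00 + £547.90 = £19,027.90.
Total interest = total paid − principal = £19,027.90 − £14,450.00 = £4,577.90.

£4,577.90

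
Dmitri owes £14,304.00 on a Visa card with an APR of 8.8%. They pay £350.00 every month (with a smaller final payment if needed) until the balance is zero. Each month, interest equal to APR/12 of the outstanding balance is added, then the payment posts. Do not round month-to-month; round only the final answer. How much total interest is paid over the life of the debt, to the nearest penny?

Monthly rate r = 8.8%/12 = 0.733333% = 0.00733333.
Payoff takes n = ⌈−ln(1 − rB₀/P)/ln(1+r)⌉ = ⌈48.758⌉ = 49 payments; the last is £265.37.
Total paid = 48·£350.00 + £265.37 = £17,065.37.
Total interest = total paid − principal = £17,065.37 − £14,304.00 = £2,761.37.

£2,761.37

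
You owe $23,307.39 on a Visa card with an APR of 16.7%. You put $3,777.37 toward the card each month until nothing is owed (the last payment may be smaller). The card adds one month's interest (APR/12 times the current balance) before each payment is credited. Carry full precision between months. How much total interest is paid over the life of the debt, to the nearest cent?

$1,237.65

Monthly rate r = 16.7%/12 = 1.39167% = 0.0139167.
Payoff takes n = ⌈−ln(1 − rB₀/P)/ln(1+r)⌉ = ⌈6.496⌉ = 7 payments; the last is $1,880.82.
Total paid = 6·$3,777.37 + $1,880.82 = $24,545.04.
Total interest = total paid − principal = $24,545.04 − $23,307.39 = $1,237.65.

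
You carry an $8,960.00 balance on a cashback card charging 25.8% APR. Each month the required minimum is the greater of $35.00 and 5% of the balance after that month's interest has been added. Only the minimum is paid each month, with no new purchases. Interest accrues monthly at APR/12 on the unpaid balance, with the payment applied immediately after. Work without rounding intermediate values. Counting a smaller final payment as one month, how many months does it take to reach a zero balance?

Monthly rate r = 25.8%/12 = 2.15% = 0.0215.
While 5% of the post-interest balance exceeds $35.00, each month B ← (B·(1+r))·(1 − 0.05), i.e. B shrinks by the factor (1+r)·0.95 = 0.97042.
This holds for months 1–86. Entering month 87 the balance is $677.70; 5% of the post-interest balance is now below $35.00, so the flat $35.00 minimum applies from here.
From month 87 a fixed $35.00 at rate r clears $677.70 in 26 more payments. Total: 86 + 26 = 112 months.

112 months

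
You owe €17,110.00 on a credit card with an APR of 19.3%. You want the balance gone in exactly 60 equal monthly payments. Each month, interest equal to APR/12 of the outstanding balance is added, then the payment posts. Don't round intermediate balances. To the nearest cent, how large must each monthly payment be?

Monthly rate r = 19.3%/12 = 1.60833% = 0.0160833.
Level-payment amortization: P = B₀·r / (1 − (1+r)^(−n)) = 17110.00·0.0160833 / (1 − 1.01608^(−60)).
Denominator 1 − (1+r)^(−60) = 0.616080356.
P = 275.186 / 0.616080356 ≈ 446.67.

€446.67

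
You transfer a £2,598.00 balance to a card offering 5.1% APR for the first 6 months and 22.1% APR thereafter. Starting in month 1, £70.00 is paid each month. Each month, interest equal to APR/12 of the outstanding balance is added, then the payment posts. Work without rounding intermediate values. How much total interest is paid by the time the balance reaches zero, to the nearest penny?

Promo months 1–6 at r₀ = 5.1%/12 = 0.00425; months 7+ at r₁ = 22.1%/12 = 0.0184167.
After month 6: iterate B ← B·(1+r₀) − £70.00 for 6 months → £2,240.47.
Then at r₁ with £70.00/mo: n₂ = −ln(1 − r₁·B/P)/ln(1+r₁) ≈ 48.78 → 49 more payments.
Total paid = 54·£70.00 + £55.02 = £3,835.02; interest = £3,835.02 − £2,598.00 = £1,237.02.

£1,237.02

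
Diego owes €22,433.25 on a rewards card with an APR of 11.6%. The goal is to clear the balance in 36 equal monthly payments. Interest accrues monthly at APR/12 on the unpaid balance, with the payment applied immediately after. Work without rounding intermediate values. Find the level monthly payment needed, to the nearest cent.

Monthly rate r = 11.6%/12 = 0.966667% = 0.00966667.
Level-payment amortization: P = B₀·r / (1 − (1+r)^(−n)) = 22433.25·0.00966667 / (1 − 1.00967^(−36)).
Denominator 1 − (1+r)^(−36) = 0.292720078.
P = 216.855 / 0.292720078 ≈ 740.83.

€740.83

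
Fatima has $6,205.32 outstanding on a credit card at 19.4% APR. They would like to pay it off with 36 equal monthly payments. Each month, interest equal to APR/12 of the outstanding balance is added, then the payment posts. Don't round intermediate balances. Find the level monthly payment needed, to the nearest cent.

Monthly rate r = 19.4%/12 = 1.61667% = 0.0161667.
Level-payment amortization: P = B₀·r / (1 − (1+r)^(−n)) = 6205.32·0.0161667 / (1 − 1.01617^(−36)).
Denominator 1 − (1+r)^(−36) = 0.438613463.
P = 100.319 / 0.438613463 ≈ 228.72.

$228.72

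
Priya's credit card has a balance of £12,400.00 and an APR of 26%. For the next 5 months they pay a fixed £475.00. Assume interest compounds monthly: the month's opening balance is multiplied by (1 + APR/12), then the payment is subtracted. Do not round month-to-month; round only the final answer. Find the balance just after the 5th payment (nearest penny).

£11,322.65

Monthly rate r = 26%/12 = 2.16667% = 0.0216667.
Each month: B ← B·(1+r) − £475.00.
Month 1: interest £268.67; balance after payment £12,193.67.
Month 2: interest £264.20; balance after payment £11,982.86.
Month 3: interest £259.63; balance after payment £11,767.49.
Month 4: interest £254.96; balance after payment £11,547.45.
Month 5: interest £250.19; balance after payment £11,322.65.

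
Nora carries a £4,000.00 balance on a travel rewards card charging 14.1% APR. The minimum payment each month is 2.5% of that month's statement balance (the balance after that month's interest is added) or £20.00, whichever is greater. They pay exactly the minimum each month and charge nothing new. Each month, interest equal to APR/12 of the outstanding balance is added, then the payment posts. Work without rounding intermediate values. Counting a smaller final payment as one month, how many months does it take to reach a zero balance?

Monthly rate r = 14.1%/12 = 1.175% = 0.01175.
While 2.5% of the post-interest balance exceeds £20.00, each month B ← (B·(1+r))·(1 − 0.025), i.e. B shrinks by the factor (1+r)·0.975 = 0.98646.
This holds for months 1–119. Entering month 120 the balance is £789.44; 2.5% of the post-interest balance is now below £20.00, so the flat £20.00 minimum applies from here.
From month 120 a fixed £20.00 at rate r clears £789.44 in 54 more payments. Total: 119 + 54 = 173 months.

173 months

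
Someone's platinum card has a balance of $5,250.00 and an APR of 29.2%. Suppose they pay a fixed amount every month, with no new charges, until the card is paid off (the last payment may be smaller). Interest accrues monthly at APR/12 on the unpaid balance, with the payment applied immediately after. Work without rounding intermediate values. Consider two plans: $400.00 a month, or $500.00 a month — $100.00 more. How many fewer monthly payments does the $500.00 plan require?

Monthly rate r = 29.2%/12 = 2.43333% = 0.0243333.
At $400.00/mo: n = ⌈−ln(1 − rB₀/P)/ln(1+r)⌉ = 17 payments (last $1.21); total interest = total paid − $5,250.00 = $1,151.21.
At $500.00/mo: 13 payments (last $137.17); total interest $887.17.
Payments saved = 17 − 13 = 4.

4 fewer payments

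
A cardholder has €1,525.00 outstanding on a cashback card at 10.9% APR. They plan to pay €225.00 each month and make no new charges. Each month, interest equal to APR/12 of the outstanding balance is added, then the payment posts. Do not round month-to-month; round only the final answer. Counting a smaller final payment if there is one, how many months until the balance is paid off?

Monthly rate r = 10.9%/12 = 0.908333% = 0.00908333.
Recurrence: B ← B·(1+r) − €225.00.
Month 1: interest €13.85; balance after payment €1,313.85.
Month 2: interest €11.93; balance after payment €1,100.79.
Closed form: n = −ln(1 − rB₀/P)/ln(1+r) = −ln(0.93844)/ln(1.00908) ≈ 7.027, so the balance reaches zero during payment 8.

8 payments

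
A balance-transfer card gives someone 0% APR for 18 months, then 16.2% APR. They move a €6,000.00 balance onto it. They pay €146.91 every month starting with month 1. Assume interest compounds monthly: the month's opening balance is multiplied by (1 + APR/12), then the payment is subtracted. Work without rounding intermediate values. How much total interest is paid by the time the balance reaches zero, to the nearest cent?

€683.78

Promo months 1–18 at r₀ = 0%/12 = 0; months 19+ at r₁ = 16.2%/12 = 0.0135.
After month 18 (no interest yet): B = €6,000.00 − 18·€146.91 = €3,355.62.
Then at r₁ with €146.91/mo: n₂ = −ln(1 − r₁·B/P)/ln(1+r₁) ≈ 27.49 → 28 more payments.
Total paid = 45·€146.91 + €72.83 = €6,683.78; interest = €6,683.78 − €6,000.00 = €683.78.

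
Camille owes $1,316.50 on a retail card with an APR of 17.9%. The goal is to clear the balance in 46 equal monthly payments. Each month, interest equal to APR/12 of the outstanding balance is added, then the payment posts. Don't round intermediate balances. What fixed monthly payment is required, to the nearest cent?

Monthly rate r = 17.9%/12 = 1.49167% = 0.0149167.
Level-payment amortization: P = B₀·r / (1 − (1+r)^(−n)) = 1316.50·0.0149167 / (1 − 1.01492^(−46)).
Denominator 1 − (1+r)^(−46) = 0.493939644.
P = 19.6378 / 0.493939644 ≈ 39.76.

$39.76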